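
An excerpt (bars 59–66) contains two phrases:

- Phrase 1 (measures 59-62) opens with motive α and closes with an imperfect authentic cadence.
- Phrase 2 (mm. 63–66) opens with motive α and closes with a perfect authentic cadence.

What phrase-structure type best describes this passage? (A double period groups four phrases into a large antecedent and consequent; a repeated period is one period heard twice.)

parallel period

Phrase 1 ends with an imperfect authentic cadence (weaker) and phrase 2 with a perfect authentic cadence (stronger): antecedent + consequent = a period.
The two phrases open with the same material (α / α), so the period is parallel.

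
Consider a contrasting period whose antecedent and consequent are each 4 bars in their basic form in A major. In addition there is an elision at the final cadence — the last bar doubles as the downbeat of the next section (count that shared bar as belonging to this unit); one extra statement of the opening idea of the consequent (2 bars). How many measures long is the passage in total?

10 measures

Basic contrasting period: 4 + 4 = 8 bars.
8 (basic form) + 2 (extra statement) = 10.
The elision shares a bar with the next section but does not change this unit's count.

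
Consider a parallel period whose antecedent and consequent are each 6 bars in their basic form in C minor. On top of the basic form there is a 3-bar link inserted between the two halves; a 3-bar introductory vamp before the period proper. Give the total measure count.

Basic parallel period: 6 + 6 = 12 bars.
12 (basic form) + 3 (link) + 3 (introduction) = 18.

18 measures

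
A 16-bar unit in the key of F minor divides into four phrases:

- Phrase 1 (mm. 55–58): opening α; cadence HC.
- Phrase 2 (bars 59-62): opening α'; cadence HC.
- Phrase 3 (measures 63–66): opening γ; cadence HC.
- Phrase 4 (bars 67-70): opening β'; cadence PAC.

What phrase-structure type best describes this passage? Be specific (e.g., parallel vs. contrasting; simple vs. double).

Four phrases in two halves: the first half (mm. 55–62) ends with a half cadence, the second (mm. 63–70) with a perfect authentic cadence — a large antecedent–consequent pair, i.e. a double period.
Phrase 3 begins with different material from phrase 1, making it contrasting.

contrasting double period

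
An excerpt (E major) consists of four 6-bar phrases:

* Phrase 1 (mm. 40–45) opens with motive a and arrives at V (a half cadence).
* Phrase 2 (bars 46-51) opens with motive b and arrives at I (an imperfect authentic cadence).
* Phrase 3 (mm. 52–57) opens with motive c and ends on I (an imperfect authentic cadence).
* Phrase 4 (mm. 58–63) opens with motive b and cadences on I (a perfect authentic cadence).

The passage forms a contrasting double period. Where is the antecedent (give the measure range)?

measures 40–51

In a double period the four phrases pair into a large antecedent (phrases 1–2, ending imperfect authentic cadence) and a large consequent (phrases 3–4, ending perfect authentic cadence). The antecedent spans mm. 40–51.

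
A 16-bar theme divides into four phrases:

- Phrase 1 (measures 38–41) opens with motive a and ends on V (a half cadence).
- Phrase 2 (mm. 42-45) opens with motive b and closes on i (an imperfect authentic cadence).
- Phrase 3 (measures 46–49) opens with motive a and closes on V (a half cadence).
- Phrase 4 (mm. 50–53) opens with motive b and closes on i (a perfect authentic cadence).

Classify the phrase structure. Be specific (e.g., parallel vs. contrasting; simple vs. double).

Four phrases in two halves: the first half (mm. 38–45) ends with an imperfect authentic cadence, the second (measures 46–53) with a perfect authentic cadence — a large antecedent–consequent pair, i.e. a double period.
Phrase 3 begins with the same material as phrase 1, making it parallel.

parallel double period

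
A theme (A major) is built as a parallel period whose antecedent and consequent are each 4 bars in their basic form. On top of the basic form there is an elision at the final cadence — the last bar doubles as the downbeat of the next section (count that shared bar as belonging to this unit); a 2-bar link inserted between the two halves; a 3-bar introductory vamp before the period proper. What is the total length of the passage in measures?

13 measures

Basic parallel period: 4 + 4 = 8 bars.
8 (basic form) + 2 (link) + 3 (introduction) = 13.
The elision shares a bar with the next section but does not change this unit's count.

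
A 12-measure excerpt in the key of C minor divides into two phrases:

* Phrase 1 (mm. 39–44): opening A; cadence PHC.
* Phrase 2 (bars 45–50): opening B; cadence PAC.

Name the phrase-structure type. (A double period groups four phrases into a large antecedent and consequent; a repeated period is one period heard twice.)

Phrase 1 ends with a Phrygian half cadence (weaker) and phrase 2 with a perfect authentic cadence (stronger): antecedent + consequent = a period.
The two phrases open with different material (A / B), so the period is contrasting.

contrasting period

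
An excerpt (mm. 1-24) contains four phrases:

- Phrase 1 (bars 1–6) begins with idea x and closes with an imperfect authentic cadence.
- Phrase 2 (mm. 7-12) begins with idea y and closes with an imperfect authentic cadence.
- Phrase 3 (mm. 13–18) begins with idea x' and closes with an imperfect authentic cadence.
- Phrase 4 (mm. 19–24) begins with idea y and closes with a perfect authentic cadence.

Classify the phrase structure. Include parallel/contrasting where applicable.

parallel double period

Four phrases in two halves: the first half (measures 1–12) ends with an imperfect authentic cadence, the second (bars 13-24) with a perfect authentic cadence — a large antecedent–consequent pair, i.e. a double period.
Phrase 3 begins with the same material as phrase 1, making it parallel.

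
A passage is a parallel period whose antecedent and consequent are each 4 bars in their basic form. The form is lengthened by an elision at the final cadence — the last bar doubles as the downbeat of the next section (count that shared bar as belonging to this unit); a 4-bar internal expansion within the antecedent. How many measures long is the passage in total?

Basic parallel period: 4 + 4 = 8 bars.
8 (basic form) + 4 (internal expansion) = 12.
The elision shares a bar with the next section but does not change this unit's count.

12 measures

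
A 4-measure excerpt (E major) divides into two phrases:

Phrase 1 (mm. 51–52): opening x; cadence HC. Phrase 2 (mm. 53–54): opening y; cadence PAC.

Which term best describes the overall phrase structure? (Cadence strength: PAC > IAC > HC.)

Phrase 1 ends with a half cadence (weaker) and phrase 2 with a perfect authentic cadence (stronger): antecedent + consequent = a period.
The two phrases open with different material (x / y), so the period is contrasting.

contrasting period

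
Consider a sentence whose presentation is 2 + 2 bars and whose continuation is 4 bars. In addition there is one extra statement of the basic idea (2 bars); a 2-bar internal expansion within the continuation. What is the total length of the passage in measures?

12 measures

Basic sentence: 2 + 2 + 4 = 8 bars.
8 (basic form) + 2 (extra statement) + 2 (internal expansion) = 12.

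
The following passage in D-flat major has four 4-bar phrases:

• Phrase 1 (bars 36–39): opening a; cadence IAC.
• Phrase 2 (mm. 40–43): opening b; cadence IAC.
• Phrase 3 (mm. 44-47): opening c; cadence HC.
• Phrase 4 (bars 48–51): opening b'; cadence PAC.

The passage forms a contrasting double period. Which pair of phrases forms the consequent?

In a double period the first pair of phrases (ending imperfect authentic cadence) is the large antecedent and the second pair (ending perfect authentic cadence) is the large consequent; the consequent is phrases 3 and 4.

phrases 3 and 4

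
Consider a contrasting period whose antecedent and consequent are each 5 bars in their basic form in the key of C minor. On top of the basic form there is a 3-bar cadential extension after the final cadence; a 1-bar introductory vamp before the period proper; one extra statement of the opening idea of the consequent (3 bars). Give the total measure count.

17 measures

Basic contrasting period: 5 + 5 = 10 bars.
10 (basic form) + 3 (cadential extension) + 1 (introduction) + 3 (extra statement) = 17.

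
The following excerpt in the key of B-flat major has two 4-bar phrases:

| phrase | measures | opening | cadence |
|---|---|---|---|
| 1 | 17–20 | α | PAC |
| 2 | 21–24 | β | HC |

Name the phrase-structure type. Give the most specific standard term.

The second phrase closes with a half cadence, which is not stronger than the first phrase's perfect authentic cadence; without a weak→strong cadential pair there is no antecedent–consequent relationship, so this is a phrase group rather than a period.

phrase group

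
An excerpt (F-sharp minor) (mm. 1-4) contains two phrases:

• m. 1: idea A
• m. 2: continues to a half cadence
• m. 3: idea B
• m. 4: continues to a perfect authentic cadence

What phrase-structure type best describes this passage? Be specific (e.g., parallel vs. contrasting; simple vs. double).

contrasting period

Phrase 1 ends with a half cadence (weaker) and phrase 2 with a perfect authentic cadence (stronger): antecedent + consequent = a period.
The two phrases open with different material (A / B), so the period is contrasting.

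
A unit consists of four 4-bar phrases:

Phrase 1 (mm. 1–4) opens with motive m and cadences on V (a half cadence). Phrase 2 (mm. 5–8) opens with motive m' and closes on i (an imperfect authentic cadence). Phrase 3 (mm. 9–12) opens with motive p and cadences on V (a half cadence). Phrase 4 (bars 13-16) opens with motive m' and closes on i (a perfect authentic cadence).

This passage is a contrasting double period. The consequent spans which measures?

measures 9–16

In a double period the four phrases pair into a large antecedent (phrases 1–2, ending imperfect authentic cadence) and a large consequent (phrases 3–4, ending perfect authentic cadence). The consequent spans mm. 9–16.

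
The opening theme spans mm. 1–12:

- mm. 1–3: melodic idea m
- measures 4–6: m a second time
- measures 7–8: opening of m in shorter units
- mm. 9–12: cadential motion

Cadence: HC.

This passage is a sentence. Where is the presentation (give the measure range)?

measures 1–6

The presentation of a sentence is the basic idea (mm. 1–3) plus its repetition (mm. 4-6); the presentation is therefore mm. 1–6.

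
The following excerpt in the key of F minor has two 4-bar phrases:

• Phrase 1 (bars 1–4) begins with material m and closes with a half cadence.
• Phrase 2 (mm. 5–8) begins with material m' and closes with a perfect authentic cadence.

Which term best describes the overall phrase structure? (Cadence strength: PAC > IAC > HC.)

Phrase 1 ends with a half cadence (weaker) and phrase 2 with a perfect authentic cadence (stronger): antecedent + consequent = a period.
The two phrases open with the same material (m / m'), so the period is parallel.

parallel period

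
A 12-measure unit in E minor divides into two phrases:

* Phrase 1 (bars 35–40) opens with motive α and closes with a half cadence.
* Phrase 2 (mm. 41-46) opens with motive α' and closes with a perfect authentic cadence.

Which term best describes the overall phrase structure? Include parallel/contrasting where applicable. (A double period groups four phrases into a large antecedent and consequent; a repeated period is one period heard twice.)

Phrase 1 ends with a half cadence (weaker) and phrase 2 with a perfect authentic cadence (stronger): antecedent + consequent = a period.
The two phrases open with the same material (α / α'), so the period is parallel.

parallel period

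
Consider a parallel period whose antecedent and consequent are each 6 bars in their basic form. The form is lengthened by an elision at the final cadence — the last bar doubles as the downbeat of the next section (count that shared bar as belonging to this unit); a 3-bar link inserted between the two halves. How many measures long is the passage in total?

Basic parallel period: 6 + 6 = 12 bars.
12 (basic form) + 3 (link) = 15.
The elision shares a bar with the next section but does not change this unit's count.

15 measures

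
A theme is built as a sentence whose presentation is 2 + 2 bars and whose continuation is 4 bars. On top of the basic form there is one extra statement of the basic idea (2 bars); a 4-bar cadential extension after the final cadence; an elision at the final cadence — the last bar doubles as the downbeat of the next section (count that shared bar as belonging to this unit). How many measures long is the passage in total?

14 measures

Basic sentence: 2 + 2 + 4 = 8 bars.
8 (basic form) + 2 (extra statement) + 4 (cadential extension) = 14.
The elision shares a bar with the next section but does not change this unit's count.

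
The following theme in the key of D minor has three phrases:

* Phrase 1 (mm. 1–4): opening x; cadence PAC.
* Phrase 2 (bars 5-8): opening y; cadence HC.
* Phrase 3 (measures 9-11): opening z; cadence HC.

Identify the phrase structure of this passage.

The final phrase closes with a half cadence, which is not stronger than the preceding half cadence; the 3 phrases lack an overall antecedent–consequent design and so form a phrase group.

phrase group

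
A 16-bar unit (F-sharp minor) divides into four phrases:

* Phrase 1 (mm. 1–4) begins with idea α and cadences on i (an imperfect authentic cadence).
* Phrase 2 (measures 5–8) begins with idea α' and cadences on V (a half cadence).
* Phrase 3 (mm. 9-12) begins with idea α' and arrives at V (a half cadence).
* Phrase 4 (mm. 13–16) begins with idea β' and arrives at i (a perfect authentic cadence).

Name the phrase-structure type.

Four phrases in two halves: the first half (bars 1–8) ends with a half cadence, the second (mm. 9–16) with a perfect authentic cadence — a large antecedent–consequent pair, i.e. a double period.
Phrase 3 begins with the same material as phrase 1, making it parallel.

parallel double period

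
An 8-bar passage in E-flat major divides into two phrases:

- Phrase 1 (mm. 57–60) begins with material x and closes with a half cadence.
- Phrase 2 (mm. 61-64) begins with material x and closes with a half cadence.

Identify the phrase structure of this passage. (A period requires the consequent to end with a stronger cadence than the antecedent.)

repeated phrase

Both phrases have the same opening (x) and the same cadence (half cadence): the second is a restatement, not a consequent, so this is a repeated phrase rather than a period.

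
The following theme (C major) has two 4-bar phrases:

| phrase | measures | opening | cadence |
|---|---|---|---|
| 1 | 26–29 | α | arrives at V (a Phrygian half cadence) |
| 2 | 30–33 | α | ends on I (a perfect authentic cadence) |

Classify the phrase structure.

parallel period

Phrase 1 ends with a Phrygian half cadence (weaker) and phrase 2 with a perfect authentic cadence (stronger): antecedent + consequent = a period.
The two phrases open with the same material (α / α), so the period is parallel.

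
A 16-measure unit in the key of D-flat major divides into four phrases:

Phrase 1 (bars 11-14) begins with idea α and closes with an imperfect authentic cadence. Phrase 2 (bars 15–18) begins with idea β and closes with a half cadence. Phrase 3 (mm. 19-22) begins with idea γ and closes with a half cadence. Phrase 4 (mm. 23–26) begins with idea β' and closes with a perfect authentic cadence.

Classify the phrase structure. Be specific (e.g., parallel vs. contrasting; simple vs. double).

contrasting double period

Four phrases in two halves: the first half (mm. 11–18) ends with a half cadence, the second (mm. 19-26) with a perfect authentic cadence — a large antecedent–consequent pair, i.e. a double period.
Phrase 3 begins with different material from phrase 1, making it contrasting.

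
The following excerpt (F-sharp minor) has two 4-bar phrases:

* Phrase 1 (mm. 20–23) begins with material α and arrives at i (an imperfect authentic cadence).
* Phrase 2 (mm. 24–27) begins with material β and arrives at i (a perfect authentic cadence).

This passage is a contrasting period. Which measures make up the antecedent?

measures 20–23

The antecedent is the phrase ending with the weaker cadence (imperfect authentic cadence, phrase 1) and the consequent the one ending more conclusively (perfect authentic cadence, phrase 2); the antecedent is bars 20-23.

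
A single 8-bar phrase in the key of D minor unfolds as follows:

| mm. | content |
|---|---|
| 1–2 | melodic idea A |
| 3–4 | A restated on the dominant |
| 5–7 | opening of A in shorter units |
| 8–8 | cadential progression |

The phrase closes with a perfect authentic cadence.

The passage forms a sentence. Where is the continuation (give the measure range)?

measures 5–8

After the presentation (bars 1-4), the continuation covers the fragmentation through the cadence: measures 5-8.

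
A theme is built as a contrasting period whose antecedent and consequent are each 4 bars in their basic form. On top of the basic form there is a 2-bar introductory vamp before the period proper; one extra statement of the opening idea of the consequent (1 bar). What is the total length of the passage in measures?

11 measures

Basic contrasting period: 4 + 4 = 8 bars.
8 (basic form) + 2 (introduction) + 1 (extra statement) = 11.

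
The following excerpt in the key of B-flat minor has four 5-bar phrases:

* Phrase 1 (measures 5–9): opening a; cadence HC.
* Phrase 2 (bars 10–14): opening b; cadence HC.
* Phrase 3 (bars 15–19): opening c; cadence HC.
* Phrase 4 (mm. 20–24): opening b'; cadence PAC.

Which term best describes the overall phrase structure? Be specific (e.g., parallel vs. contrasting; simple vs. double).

Four phrases in two halves: the first half (bars 5-14) ends with a half cadence, the second (mm. 15–24) with a perfect authentic cadence — a large antecedent–consequent pair, i.e. a double period.
Phrase 3 begins with different material from phrase 1, making it contrasting.

contrasting double period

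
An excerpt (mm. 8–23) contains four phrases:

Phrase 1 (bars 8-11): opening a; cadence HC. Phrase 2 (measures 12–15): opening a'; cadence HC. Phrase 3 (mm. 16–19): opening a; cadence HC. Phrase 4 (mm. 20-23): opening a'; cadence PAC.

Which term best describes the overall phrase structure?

parallel double period

Four phrases in two halves: the first half (bars 8-15) ends with a half cadence, the second (bars 16–23) with a perfect authentic cadence — a large antecedent–consequent pair, i.e. a double period.
Phrase 3 begins with the same material as phrase 1, making it parallel.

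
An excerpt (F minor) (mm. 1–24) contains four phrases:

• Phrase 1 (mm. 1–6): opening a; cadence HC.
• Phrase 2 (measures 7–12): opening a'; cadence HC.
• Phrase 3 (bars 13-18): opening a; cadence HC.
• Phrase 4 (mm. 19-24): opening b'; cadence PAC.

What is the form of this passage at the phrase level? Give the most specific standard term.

parallel double period

Four phrases in two halves: the first half (measures 1–12) ends with a half cadence, the second (measures 13–24) with a perfect authentic cadence — a large antecedent–consequent pair, i.e. a double period.
Phrase 3 begins with the same material as phrase 1, making it parallel.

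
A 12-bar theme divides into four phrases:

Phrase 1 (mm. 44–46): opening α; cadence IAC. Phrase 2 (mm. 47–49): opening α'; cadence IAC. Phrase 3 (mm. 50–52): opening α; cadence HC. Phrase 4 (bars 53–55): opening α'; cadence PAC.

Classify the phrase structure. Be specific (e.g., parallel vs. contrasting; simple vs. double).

parallel double period

Four phrases in two halves: the first half (measures 44–49) ends with an imperfect authentic cadence, the second (bars 50–55) with a perfect authentic cadence — a large antecedent–consequent pair, i.e. a double period.
Phrase 3 begins with the same material as phrase 1, making it parallel.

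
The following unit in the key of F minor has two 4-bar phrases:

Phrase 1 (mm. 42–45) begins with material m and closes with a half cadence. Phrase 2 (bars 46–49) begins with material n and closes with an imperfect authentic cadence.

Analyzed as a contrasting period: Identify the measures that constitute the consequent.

The antecedent is the phrase ending with the weaker cadence (half cadence, phrase 1) and the consequent the one ending more conclusively (imperfect authentic cadence, phrase 2); the consequent is bars 46-49.

measures 46–49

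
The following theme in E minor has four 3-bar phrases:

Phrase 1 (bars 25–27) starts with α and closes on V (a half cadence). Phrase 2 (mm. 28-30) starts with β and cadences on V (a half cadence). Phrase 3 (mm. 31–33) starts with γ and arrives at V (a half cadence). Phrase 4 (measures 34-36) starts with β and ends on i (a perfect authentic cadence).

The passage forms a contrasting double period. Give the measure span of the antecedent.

In a double period the first pair of phrases (ending half cadence) is the large antecedent and the second pair (ending perfect authentic cadence) is the large consequent; the antecedent is measures 25–30.

measures 25–30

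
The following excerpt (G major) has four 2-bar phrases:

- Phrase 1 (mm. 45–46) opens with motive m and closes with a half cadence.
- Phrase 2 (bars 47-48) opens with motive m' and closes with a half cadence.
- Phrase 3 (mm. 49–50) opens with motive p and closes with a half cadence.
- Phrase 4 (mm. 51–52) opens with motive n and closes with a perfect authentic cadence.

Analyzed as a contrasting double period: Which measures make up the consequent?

In a double period the four phrases pair into a large antecedent (phrases 1–2, ending half cadence) and a large consequent (phrases 3–4, ending perfect authentic cadence). The consequent spans mm. 49–52.

measures 49–52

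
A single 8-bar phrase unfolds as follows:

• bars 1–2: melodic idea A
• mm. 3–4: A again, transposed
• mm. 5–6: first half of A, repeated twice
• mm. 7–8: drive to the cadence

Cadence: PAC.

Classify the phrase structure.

Basic idea (bars 1–2) + its repetition (bars 3–4) form the presentation; fragmentation and cadence (mm. 5-8) form the continuation — the 8-bar whole is a sentence.

sentence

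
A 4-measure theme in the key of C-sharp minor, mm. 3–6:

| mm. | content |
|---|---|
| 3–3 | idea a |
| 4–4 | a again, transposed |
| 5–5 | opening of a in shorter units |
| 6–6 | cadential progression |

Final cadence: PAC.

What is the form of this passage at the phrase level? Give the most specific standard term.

Basic idea (bar 3) + its repetition (measure 4) form the presentation; fragmentation and cadence (mm. 5–6) form the continuation — the 4-bar whole is a sentence.

sentence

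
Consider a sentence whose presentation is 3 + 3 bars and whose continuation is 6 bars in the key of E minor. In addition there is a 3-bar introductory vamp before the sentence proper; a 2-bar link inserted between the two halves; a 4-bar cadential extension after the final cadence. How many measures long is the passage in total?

21 measures

Basic sentence: 3 + 3 + 6 = 12 bars.
12 (basic form) + 3 (introduction) + 2 (link) + 4 (cadential extension) = 21.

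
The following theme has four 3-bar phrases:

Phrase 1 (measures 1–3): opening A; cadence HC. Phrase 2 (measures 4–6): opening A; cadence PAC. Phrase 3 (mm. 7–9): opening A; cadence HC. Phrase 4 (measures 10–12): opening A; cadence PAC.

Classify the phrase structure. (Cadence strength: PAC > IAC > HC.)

The cadence pattern HC–PAC–HC–PAC is weak–strong twice, and phrases 3–4 restate phrases 1–2: a period heard twice, not a double period (which would end weakly at phrase 2).

repeated period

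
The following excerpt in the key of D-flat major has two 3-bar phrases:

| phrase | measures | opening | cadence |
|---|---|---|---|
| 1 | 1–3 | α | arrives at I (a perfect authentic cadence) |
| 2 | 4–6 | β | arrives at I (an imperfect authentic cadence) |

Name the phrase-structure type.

The second phrase closes with an imperfect authentic cadence, which is not stronger than the first phrase's perfect authentic cadence; without a weak→strong cadential pair there is no antecedent–consequent relationship, so this is a phrase group rather than a period.

phrase group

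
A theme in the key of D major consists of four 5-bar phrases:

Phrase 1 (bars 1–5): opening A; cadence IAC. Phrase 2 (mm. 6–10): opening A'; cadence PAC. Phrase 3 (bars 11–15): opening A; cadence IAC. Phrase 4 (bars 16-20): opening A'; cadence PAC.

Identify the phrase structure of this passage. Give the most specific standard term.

repeated period

The cadence pattern IAC–PAC–IAC–PAC is weak–strong twice, and phrases 3–4 restate phrases 1–2: a period heard twice, not a double period (which would end weakly at phrase 2).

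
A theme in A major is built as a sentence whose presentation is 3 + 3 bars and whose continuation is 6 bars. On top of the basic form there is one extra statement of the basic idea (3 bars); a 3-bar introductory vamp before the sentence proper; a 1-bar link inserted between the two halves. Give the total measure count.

19 measures

Basic sentence: 3 + 3 + 6 = 12 bars.
12 (basic form) + 3 (extra statement) + 3 (introduction) + 1 (link) = 19.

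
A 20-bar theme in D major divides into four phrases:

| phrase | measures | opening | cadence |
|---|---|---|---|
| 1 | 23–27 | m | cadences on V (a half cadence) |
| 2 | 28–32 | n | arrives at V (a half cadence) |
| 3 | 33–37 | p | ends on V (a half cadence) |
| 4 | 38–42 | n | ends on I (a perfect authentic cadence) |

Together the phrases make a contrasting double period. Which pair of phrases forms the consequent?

phrases 3 and 4

In a double period the first pair of phrases (ending half cadence) is the large antecedent and the second pair (ending perfect authentic cadence) is the large consequent; the consequent is phrases 3 and 4.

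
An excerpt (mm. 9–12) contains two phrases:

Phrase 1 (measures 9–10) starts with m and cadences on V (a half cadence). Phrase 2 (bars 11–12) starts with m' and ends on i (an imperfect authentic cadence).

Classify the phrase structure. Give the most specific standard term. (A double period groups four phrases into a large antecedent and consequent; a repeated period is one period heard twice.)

Phrase 1 ends with a half cadence (weaker) and phrase 2 with an imperfect authentic cadence (stronger): antecedent + consequent = a period.
The two phrases open with the same material (m / m'), so the period is parallel.

parallel period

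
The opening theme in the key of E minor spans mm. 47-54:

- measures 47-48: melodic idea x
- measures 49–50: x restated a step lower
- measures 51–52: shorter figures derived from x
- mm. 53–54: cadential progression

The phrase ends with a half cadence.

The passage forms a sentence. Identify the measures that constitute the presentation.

measures 47–50

The presentation of a sentence is the basic idea (bars 47-48) plus its repetition (measures 49–50); the presentation is therefore measures 47-50.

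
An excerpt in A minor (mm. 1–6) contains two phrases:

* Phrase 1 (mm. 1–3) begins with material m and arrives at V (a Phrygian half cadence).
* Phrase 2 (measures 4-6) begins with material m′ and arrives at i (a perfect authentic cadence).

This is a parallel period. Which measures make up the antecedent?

The phrase ending with the weaker cadence (Phrygian half cadence) is the antecedent; the one ending more conclusively (perfect authentic cadence) is the consequent. The antecedent is measures 1–3.

measures 1–3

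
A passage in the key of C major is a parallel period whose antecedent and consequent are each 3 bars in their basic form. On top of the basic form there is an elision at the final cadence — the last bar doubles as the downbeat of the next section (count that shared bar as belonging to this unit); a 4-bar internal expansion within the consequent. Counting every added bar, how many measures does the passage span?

Basic parallel period: 3 + 3 = 6 bars.
6 (basic form) + 4 (internal expansion) = 10.
The elision shares a bar with the next section but does not change this unit's count.

10 measures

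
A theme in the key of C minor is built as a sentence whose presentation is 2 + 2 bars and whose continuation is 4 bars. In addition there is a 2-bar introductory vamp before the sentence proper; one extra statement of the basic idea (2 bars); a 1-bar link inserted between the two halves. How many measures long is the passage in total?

Basic sentence: 2 + 2 + 4 = 8 bars.
8 (basic form) + 2 (introduction) + 2 (extra statement) + 1 (link) = 13.

13 measures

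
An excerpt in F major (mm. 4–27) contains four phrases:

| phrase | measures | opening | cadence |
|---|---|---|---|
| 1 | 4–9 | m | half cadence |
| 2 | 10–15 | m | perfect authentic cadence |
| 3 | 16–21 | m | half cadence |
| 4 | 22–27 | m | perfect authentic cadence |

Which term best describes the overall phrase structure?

repeated period

The cadence pattern HC–PAC–HC–PAC is weak–strong twice, and phrases 3–4 restate phrases 1–2: a period heard twice, not a double period (which would end weakly at phrase 2).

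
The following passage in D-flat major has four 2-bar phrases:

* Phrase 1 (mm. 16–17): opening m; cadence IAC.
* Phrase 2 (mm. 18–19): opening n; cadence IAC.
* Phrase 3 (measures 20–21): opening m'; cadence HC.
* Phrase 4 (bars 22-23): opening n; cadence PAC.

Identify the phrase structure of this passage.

parallel double period

Four phrases in two halves: the first half (mm. 16–19) ends with an imperfect authentic cadence, the second (mm. 20-23) with a perfect authentic cadence — a large antecedent–consequent pair, i.e. a double period.
Phrase 3 begins with the same material as phrase 1, making it parallel.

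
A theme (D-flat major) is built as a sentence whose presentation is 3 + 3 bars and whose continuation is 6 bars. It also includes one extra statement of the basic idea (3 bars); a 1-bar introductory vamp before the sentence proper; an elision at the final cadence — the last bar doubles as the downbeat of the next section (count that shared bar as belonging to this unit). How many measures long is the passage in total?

16 measures

Basic sentence: 3 + 3 + 6 = 12 bars.
12 (basic form) + 3 (extra statement) + 1 (introduction) = 16.
The elision shares a bar with the next section but does not change this unit's count.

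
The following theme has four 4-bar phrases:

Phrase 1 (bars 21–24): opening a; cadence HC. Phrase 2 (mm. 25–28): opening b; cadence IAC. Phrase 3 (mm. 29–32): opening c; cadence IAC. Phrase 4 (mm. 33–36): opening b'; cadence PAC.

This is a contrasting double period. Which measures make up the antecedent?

measures 21–28

In a double period the first pair of phrases (ending imperfect authentic cadence) is the large antecedent and the second pair (ending perfect authentic cadence) is the large consequent; the antecedent is measures 21–28.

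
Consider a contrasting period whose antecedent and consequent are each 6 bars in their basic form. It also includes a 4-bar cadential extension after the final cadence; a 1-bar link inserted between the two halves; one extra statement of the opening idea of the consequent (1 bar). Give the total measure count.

18 measures

Basic contrasting period: 6 + 6 = 12 bars.
12 (basic form) + 4 (cadential extension) + 1 (link) + 1 (extra statement) = 18.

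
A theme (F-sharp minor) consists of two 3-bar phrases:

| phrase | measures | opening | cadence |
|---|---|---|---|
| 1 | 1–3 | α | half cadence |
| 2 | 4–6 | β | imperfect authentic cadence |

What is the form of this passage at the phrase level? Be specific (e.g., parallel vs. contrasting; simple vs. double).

Phrase 1 ends with a half cadence (weaker) and phrase 2 with an imperfect authentic cadence (stronger): antecedent + consequent = a period.
The two phrases open with different material (α / β), so the period is contrasting.

contrasting period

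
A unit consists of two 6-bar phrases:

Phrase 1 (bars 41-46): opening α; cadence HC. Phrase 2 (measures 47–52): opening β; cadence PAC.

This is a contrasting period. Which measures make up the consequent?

measures 47–52

The phrase ending with the weaker cadence (half cadence) is the antecedent; the one ending more conclusively (perfect authentic cadence) is the consequent. The consequent is measures 47–52.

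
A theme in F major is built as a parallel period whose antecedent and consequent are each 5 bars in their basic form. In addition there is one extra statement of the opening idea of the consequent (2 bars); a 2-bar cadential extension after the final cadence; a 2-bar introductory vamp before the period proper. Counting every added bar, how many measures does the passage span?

16 measures

Basic parallel period: 5 + 5 = 10 bars.
10 (basic form) + 2 (extra statement) + 2 (cadential extension) + 2 (introduction) = 16.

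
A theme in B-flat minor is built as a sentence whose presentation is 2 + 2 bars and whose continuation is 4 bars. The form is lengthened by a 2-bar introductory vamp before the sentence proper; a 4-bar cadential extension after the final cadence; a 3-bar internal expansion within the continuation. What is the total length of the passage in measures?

Basic sentence: 2 + 2 + 4 = 8 bars.
8 (basic form) + 2 (introduction) + 4 (cadential extension) + 3 (internal expansion) = 17.

17 measures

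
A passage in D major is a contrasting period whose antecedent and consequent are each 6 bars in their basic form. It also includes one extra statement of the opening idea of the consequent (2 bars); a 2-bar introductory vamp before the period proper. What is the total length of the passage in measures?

Basic contrasting period: 6 + 6 = 12 bars.
12 (basic form) + 2 (extra statement) + 2 (introduction) = 16.

16 measures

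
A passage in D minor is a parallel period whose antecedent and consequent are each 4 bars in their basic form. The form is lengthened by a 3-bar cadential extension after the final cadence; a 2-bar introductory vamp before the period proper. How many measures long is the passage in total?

13 measures

Basic parallel period: 4 + 4 = 8 bars.
8 (basic form) + 3 (cadential extension) + 2 (introduction) = 13.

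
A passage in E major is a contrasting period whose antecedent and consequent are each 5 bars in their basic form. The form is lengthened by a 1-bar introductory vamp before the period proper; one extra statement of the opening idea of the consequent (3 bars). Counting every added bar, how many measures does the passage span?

Basic contrasting period: 5 + 5 = 10 bars.
10 (basic form) + 1 (introduction) + 3 (extra statement) = 14.

14 measures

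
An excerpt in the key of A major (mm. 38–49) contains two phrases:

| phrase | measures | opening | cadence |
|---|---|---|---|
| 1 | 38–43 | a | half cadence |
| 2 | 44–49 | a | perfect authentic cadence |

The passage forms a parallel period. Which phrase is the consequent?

The phrase ending with the weaker cadence (half cadence) is the antecedent; the one ending more conclusively (perfect authentic cadence) is the consequent. The consequent is phrase 2.

phrase 2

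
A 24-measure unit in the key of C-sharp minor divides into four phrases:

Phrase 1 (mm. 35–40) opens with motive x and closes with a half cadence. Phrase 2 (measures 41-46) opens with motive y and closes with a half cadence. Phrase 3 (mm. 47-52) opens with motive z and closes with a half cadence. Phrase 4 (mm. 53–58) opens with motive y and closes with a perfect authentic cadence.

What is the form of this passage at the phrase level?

Four phrases in two halves: the first half (mm. 35–46) ends with a half cadence, the second (mm. 47-58) with a perfect authentic cadence — a large antecedent–consequent pair, i.e. a double period.
Phrase 3 begins with different material from phrase 1, making it contrasting.

contrasting double period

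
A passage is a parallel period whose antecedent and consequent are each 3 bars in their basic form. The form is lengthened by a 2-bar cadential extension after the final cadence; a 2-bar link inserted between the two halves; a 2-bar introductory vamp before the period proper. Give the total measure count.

Basic parallel period: 3 + 3 = 6 bars.
6 (basic form) + 2 (cadential extension) + 2 (link) + 2 (introduction) = 12.

12 measures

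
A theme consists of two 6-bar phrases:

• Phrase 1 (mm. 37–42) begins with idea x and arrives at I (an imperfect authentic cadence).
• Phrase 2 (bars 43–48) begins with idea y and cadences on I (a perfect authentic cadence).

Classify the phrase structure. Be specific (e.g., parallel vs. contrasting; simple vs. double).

Phrase 1 ends with an imperfect authentic cadence (weaker) and phrase 2 with a perfect authentic cadence (stronger): antecedent + consequent = a period.
The two phrases open with different material (x / y), so the period is contrasting.

contrasting period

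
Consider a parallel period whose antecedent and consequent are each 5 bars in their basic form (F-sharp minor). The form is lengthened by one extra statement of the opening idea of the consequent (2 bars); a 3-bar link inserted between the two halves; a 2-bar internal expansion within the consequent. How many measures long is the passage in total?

Basic parallel period: 5 + 5 = 10 bars.
10 (basic form) + 2 (extra statement) + 3 (link) + 2 (internal expansion) = 17.

17 measures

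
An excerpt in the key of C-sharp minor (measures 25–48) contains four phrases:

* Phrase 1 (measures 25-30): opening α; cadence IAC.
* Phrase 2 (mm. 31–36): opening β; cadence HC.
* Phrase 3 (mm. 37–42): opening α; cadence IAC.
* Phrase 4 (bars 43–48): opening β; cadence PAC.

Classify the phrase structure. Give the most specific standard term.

Four phrases in two halves: the first half (measures 25–36) ends with a half cadence, the second (mm. 37-48) with a perfect authentic cadence — a large antecedent–consequent pair, i.e. a double period.
Phrase 3 begins with the same material as phrase 1, making it parallel.

parallel double period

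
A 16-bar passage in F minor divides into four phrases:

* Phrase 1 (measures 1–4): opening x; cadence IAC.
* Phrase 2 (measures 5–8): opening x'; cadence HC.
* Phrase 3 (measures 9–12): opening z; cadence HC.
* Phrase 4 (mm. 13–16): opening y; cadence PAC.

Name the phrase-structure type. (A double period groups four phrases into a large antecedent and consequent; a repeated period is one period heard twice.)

Four phrases in two halves: the first half (mm. 1–8) ends with a half cadence, the second (mm. 9-16) with a perfect authentic cadence — a large antecedent–consequent pair, i.e. a double period.
Phrase 3 begins with different material from phrase 1, making it contrasting.

contrasting double period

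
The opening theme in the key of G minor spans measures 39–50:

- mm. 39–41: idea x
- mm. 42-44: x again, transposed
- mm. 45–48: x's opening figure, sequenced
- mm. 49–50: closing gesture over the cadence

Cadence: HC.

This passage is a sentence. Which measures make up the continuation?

measures 45–50

After the presentation (bars 39-44), the continuation covers the fragmentation through the cadence: measures 45-50.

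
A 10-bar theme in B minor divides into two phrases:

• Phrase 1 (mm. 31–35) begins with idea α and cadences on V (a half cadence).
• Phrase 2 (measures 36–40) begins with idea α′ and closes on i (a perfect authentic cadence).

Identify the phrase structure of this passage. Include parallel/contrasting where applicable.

Phrase 1 ends with a half cadence (weaker) and phrase 2 with a perfect authentic cadence (stronger): antecedent + consequent = a period.
The two phrases open with the same material (α / α′), so the period is parallel.

parallel period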